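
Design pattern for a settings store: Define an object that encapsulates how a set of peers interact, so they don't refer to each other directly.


This matches the Mediator pattern

Mediator


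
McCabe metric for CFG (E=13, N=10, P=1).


Formula: V(G) = E - N + 2P
V(G) = 13 - 10 + 2*1
V(G) = 3 + 2
V(G) = 5

5


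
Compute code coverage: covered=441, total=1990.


Coverage = covered / total * 100
Coverage = 441 / 1990 * 100
Coverage = 22.16%

22.16%


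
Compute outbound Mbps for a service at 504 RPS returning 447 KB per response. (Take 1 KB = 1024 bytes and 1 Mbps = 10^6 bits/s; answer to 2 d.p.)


Formula: Mbps = payload_bytes * RPS * 8 / 1e6
Payload per request = 447 KB = 447 * 1024 = 457728 bytes
Total bytes/sec = 457728 * 504 = 230694912
Total bits/sec = 230694912 * 8 = 1845559296
Mbps = 1845559296 / 1e6 = 1845.56

1845.56 Mbps


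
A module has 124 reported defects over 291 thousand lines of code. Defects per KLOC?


Defect density = defects / KLOC
Defect density = 124 / 291
Defect density = 0.426 defects/KLOC

0.426 defects/KLOC


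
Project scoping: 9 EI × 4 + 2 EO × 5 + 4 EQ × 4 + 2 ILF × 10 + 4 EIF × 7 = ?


UFP = EI*4 + EO*5 + EQ*4 + ILF*10 + EIF*7
UFP = 9*4 + 2*5 + 4*4 + 2*10 + 4*7
UFP = 36 + 10 + 16 + 20 + 28
UFP = 110

110


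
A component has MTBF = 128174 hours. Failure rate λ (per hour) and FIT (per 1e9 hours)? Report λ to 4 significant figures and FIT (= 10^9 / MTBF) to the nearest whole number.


Formula: λ = 1 / MTBF; FIT = λ × 1e9 = 1e9 / MTBF
λ = 1 / 128174 ≈ 7.802e-06 failures/hour
FIT = 1e9 / 128174 ≈ 7802 failures per 1e9 hours (nearest whole number)

λ = 7.802e-06 /h, FIT = 7802


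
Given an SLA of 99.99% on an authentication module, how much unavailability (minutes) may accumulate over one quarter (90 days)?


Formula: allowed downtime = period * (100 - SLA) / 100
Period (quarter (90 days)) = 129600 minutes
Unavailability fraction = (100 - 99.99) / 100
Allowed downtime = 129600 * (100 - 99.99) / 100
Allowed downtime = 12.96 minutes

12.96 minutes


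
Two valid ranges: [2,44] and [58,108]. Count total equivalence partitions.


Valid ranges: [2,44] and [58,108]
Class 1: x < 2 — invalid
Class 2: 2 ≤ x ≤ 44 — valid
Class 3: 44 < x < 58 — invalid (gap between ranges)
Class 4: 58 ≤ x ≤ 108 — valid
Class 5: x > 108 — invalid
Total equivalence classes: 5

5 equivalence classes


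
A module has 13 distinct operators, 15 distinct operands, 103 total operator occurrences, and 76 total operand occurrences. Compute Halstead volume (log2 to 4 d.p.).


Formula: V = N * log2(η), where N = N1 + N2 and η = η1 + η2
η = 13 + 15 = 28
N = 103 + 76 = 179
log2(28) ≈ 4.8074
V = 179 * 4.8074 = 860.52

860.52


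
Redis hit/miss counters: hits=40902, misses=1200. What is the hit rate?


Formula: hit rate = hits / (hits + misses) * 100
hit rate = 40902 / (40902 + 1200) * 100
hit rate = 40902 / 42102 * 100
hit rate = 97.15%

97.15%


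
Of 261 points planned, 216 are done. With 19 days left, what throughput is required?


Formula: Required rate = Remaining points / Days left
Remaining = 261 - 216 = 45 points
Required rate = 45 / 19 = 2.37 points/day

2.37 points/day


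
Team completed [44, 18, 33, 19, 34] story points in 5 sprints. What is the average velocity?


Formula: Avg velocity = Total points / Number of sprints
Points: [44, 18, 33, 19, 34]
Sum = 44 + 18 + 33 + 19 + 34 = 148
Avg velocity = 148 / 5 = 29.6 points/sprint

29.6 points/sprint


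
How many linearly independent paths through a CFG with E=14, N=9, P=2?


Formula: V(G) = E - N + 2P
V(G) = 14 - 9 + 2*2
V(G) = 5 + 4
V(G) = 9

9


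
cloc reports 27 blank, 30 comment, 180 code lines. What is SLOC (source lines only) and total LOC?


Total LOC = blank + comment + code
Total LOC = 27 + 30 + 180 = 237
SLOC (source only) = code = 180

Total LOC: 237, SLOC: 180


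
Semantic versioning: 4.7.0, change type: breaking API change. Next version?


Current: 4.7.0
Change category: 'breaking API change' → major bump
SemVer rule: major bump → increment MAJOR, reset MINOR and PATCH to 0
New: 5.0.0

5.0.0


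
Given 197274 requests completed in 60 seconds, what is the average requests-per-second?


Formula: throughput = requests / seconds
throughput = 197274 / 60
throughput = 3287.9 requests/second

3287.9 requests/second


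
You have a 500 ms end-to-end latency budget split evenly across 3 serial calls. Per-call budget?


Formula: per_stage = total_budget / stages
per_stage = 500 / 3
per_stage = 166.67 ms

166.67 ms


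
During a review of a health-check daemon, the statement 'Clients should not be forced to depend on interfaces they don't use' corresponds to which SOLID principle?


This describes the Interface Segregation Principle (ISP)

Interface Segregation Principle (ISP)


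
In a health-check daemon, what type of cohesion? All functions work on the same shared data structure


Reasoning: Functions share data
Type: Communicational cohesion

Communicational cohesion


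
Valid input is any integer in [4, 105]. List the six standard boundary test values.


Range: [4, 105]
Boundaries: just below min, min, min+1, max-1, max, just above max
Values: [3, 4, 5, 104, 105, 106]

[3, 4, 5, 104, 105, 106]


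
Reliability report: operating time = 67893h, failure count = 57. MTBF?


Formula: MTBF = Total operating time / Number of failures
MTBF = 67893 / 57
MTBF = 1191.11 hours

1191.11 hours


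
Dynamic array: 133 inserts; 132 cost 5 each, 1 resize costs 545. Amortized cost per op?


Formula: Amortized cost = Total cost / Operations
Total cost = (132 * 5) + (1 * 545)
Total cost = 660 + 545 = 1205
Amortized = 1205 / 133 = 9.0602

9.0602


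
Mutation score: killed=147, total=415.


Mutation score = killed / total * 100
Mutation score = 147 / 415 * 100
Mutation score = 35.42%

35.42%


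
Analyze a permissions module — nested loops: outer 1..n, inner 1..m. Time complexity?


Reasoning: product of independent bounds
Complexity: O(n*m)

O(n*m)


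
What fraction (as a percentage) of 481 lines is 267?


Coverage = covered / total * 100
Coverage = 267 / 481 * 100
Coverage = 55.51%

55.51%


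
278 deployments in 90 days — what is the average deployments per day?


Formula: deployments per day = releases / days
= 278 / 90
= 3.089 deploys/day
(equivalently, 21.62 deploys/week)

3.089 deploys/day


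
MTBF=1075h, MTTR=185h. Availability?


Availability = MTBF / (MTBF + MTTR)
Availability = 1075 / (1075 + 185)
Availability = 1075 / 1260
Availability = 85.3175%

85.3175%


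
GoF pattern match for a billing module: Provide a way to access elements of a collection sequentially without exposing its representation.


This matches the Iterator pattern

Iterator


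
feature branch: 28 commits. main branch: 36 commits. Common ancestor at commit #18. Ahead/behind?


Common ancestor: commit #18
feature commits after divergence: 28 - 18 = 10
main commits after divergence: 36 - 18 = 18
feature is 10 commits ahead of main
main is 18 commits ahead of feature

feature ahead: 10, main ahead: 18


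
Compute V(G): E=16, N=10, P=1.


Formula: V(G) = E - N + 2P
V(G) = 16 - 10 + 2*1
V(G) = 6 + 2
V(G) = 8

8


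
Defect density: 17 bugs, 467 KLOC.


Defect density = defects / KLOC
Defect density = 17 / 467
Defect density = 0.036 defects/KLOC

0.036 defects/KLOC


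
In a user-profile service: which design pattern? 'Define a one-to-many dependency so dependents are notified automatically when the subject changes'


This matches the Observer pattern

Observer


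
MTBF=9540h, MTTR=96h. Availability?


Availability = MTBF / (MTBF + MTTR)
Availability = 9540 / (9540 + 96)
Availability = 9540 / 9636
Availability = 99.0037%

99.0037%


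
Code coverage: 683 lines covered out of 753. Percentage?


Coverage = covered / total * 100
Coverage = 683 / 753 * 100
Coverage = 90.7%

90.7%


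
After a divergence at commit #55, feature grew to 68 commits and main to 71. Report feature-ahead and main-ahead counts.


Common ancestor: commit #55
feature commits after divergence: 68 - 55 = 13
main commits after divergence: 71 - 55 = 16
feature is 13 commits ahead of main
main is 16 commits ahead of feature

feature ahead: 13, main ahead: 16


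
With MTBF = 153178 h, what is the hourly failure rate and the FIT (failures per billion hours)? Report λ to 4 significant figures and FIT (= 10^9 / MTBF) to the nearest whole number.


Formula: λ = 1 / MTBF; FIT = λ × 1e9 = 1e9 / MTBF
λ = 1 / 153178 ≈ 6.528e-06 failures/hour
FIT = 1e9 / 153178 ≈ 6528 failures per 1e9 hours (nearest whole number)

λ = 6.528e-06 /h, FIT = 6528


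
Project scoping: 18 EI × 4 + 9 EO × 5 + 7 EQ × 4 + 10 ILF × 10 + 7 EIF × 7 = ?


UFP = EI*4 + EO*5 + EQ*4 + ILF*10 + EIF*7
UFP = 18*4 + 9*5 + 7*4 + 10*10 + 7*7
UFP = 72 + 45 + 28 + 100 + 49
UFP = 294

294


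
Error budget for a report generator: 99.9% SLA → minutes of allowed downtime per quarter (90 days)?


Formula: allowed downtime = period * (100 - SLA) / 100
Period (quarter (90 days)) = 129600 minutes
Unavailability fraction = (100 - 99.9) / 100
Allowed downtime = 129600 * (100 - 99.9) / 100
Allowed downtime = 129.6 minutes

129.6 minutes


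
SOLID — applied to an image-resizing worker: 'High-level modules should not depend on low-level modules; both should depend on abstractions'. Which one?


This describes the Dependency Inversion Principle (DIP)

Dependency Inversion Principle (DIP)


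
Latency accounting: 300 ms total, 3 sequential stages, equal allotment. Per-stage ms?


Formula: per_stage = total_budget / stages
per_stage = 300 / 3
per_stage = 100.0 ms

100.0 ms


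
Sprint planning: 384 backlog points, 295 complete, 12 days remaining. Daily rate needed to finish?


Formula: Required rate = Remaining points / Days left
Remaining = 384 - 295 = 89 points
Required rate = 89 / 12 = 7.42 points/day

7.42 points/day


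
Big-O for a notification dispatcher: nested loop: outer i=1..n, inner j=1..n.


Reasoning: n iterations times n iterations
Complexity: O(n^2)

O(n^2)


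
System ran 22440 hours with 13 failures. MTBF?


Formula: MTBF = Total operating time / Number of failures
MTBF = 22440 / 13
MTBF = 1726.15 hours

1726.15 hours


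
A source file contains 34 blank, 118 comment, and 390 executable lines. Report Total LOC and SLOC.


Total LOC = blank + comment + code
Total LOC = 34 + 118 + 390 = 542
SLOC (source only) = code = 390

Total LOC: 542, SLOC: 390


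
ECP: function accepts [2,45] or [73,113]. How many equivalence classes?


Valid ranges: [2,45] and [73,113]
Class 1: x < 2 — invalid
Class 2: 2 ≤ x ≤ 45 — valid
Class 3: 45 < x < 73 — invalid (gap between ranges)
Class 4: 73 ≤ x ≤ 113 — valid
Class 5: x > 113 — invalid
Total equivalence classes: 5

5 equivalence classes


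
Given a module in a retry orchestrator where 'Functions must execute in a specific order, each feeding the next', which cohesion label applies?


Reasoning: Output of one is input to next
Type: Sequential cohesion

Sequential cohesion


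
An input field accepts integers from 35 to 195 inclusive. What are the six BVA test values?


Range: [35, 195]
Boundaries: just below min, min, min+1, max-1, max, just above max
Values: [34, 35, 36, 194, 195, 196]

[34, 35, 36, 194, 195, 196]


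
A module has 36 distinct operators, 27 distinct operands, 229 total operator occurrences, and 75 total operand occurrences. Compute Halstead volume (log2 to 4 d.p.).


Formula: V = N * log2(η), where N = N1 + N2 and η = η1 + η2
η = 36 + 27 = 63
N = 229 + 75 = 304
log2(63) ≈ 5.9773
V = 304 * 5.9773 = 1817.10

1817.10


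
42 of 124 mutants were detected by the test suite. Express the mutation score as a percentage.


Mutation score = killed / total * 100
Mutation score = 42 / 124 * 100
Mutation score = 33.87%

33.87%


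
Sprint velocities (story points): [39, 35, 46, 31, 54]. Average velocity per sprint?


Formula: Avg velocity = Total points / Number of sprints
Points: [39, 35, 46, 31, 54]
Sum = 39 + 35 + 46 + 31 + 54 = 205
Avg velocity = 205 / 5 = 41.0 points/sprint

41.0 points/sprint


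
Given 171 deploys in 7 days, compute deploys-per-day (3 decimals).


Formula: deployments per day = releases / days
= 171 / 7
= 24.429 deploys/day
(equivalently, 171.0 deploys/week)

24.429 deploys/day


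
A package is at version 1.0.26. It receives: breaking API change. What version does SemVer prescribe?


Current: 1.0.26
Change category: 'breaking API change' → major bump
SemVer rule: major bump → increment MAJOR, reset MINOR and PATCH to 0
New: 2.0.0

2.0.0


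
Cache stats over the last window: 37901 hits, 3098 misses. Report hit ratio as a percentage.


Formula: hit rate = hits / (hits + misses) * 100
hit rate = 37901 / (37901 + 3098) * 100
hit rate = 37901 / 40999 * 100
hit rate = 92.44%

92.44%


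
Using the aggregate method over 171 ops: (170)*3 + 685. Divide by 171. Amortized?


Formula: Amortized cost = Total cost / Operations
Total cost = (170 * 3) + (1 * 685)
Total cost = 510 + 685 = 1195
Amortized = 1195 / 171 = 6.9883

6.9883


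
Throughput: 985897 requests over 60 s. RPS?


Formula: throughput = requests / seconds
throughput = 985897 / 60
throughput = 16431.62 requests/second

16431.62 requests/second


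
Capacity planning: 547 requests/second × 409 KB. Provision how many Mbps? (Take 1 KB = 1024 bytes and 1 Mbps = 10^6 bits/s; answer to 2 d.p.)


Formula: Mbps = payload_bytes * RPS * 8 / 1e6
Payload per request = 409 KB = 409 * 1024 = 418816 bytes
Total bytes/sec = 418816 * 547 = 229092352
Total bits/sec = 229092352 * 8 = 1832738816
Mbps = 1832738816 / 1e6 = 1832.74

1832.74 Mbps


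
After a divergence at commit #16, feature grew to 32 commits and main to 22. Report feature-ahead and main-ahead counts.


Common ancestor: commit #16
feature commits after divergence: 32 - 16 = 16
main commits after divergence: 22 - 16 = 6
feature is 16 commits ahead of main
main is 6 commits ahead of feature

feature ahead: 16, main ahead: 6


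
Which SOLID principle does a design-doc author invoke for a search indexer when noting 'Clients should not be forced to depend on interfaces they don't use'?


This describes the Interface Segregation Principle (ISP)

Interface Segregation Principle (ISP)


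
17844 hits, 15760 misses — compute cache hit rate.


Formula: hit rate = hits / (hits + misses) * 100
hit rate = 17844 / (17844 + 15760) * 100
hit rate = 17844 / 33604 * 100
hit rate = 53.1%

53.1%


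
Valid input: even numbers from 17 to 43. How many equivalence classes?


Constraint: even integers in [17, 43]
Class 1: x < 17 — out-of-range invalid
Class 2: x in [17,43] but odd — wrong type invalid
Class 3: x in [17,43] and even — valid
Class 4: x > 43 — out-of-range invalid
Total equivalence classes: 4

4 equivalence classes


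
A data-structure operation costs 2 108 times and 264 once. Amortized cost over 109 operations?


Formula: Amortized cost = Total cost / Operations
Total cost = (108 * 2) + (1 * 264)
Total cost = 216 + 264 = 480
Amortized = 480 / 109 = 4.4037

4.4037


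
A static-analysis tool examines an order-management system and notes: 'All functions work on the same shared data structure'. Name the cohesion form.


Reasoning: Functions share data
Type: Communicational cohesion

Communicational cohesion


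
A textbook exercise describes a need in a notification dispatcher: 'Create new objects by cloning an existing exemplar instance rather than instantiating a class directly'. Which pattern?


This matches the Prototype pattern

Prototype


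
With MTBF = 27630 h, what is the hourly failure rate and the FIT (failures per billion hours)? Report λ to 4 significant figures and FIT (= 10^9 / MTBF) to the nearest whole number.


Formula: λ = 1 / MTBF; FIT = λ × 1e9 = 1e9 / MTBF
λ = 1 / 27630 ≈ 3.619e-05 failures/hour
FIT = 1e9 / 27630 ≈ 36193 failures per 1e9 hours (nearest whole number)

λ = 3.619e-05 /h, FIT = 36193


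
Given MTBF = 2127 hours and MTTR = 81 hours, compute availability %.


Availability = MTBF / (MTBF + MTTR)
Availability = 2127 / (2127 + 81)
Availability = 2127 / 2208
Availability = 96.3315%

96.3315%


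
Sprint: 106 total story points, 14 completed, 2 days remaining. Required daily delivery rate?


Formula: Required rate = Remaining points / Days left
Remaining = 106 - 14 = 92 points
Required rate = 92 / 2 = 46.0 points/day

46.0 points/day


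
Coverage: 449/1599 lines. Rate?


Coverage = covered / total * 100
Coverage = 449 / 1599 * 100
Coverage = 28.08%

28.08%


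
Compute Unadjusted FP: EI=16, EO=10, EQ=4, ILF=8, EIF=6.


UFP = EI*4 + EO*5 + EQ*4 + ILF*10 + EIF*7
UFP = 16*4 + 10*5 + 4*4 + 8*10 + 6*7
UFP = 64 + 50 + 16 + 80 + 42
UFP = 252

252


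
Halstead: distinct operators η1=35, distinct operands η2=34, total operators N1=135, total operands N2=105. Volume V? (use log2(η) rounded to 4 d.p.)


Formula: V = N * log2(η), where N = N1 + N2 and η = η1 + η2
η = 35 + 34 = 69
N = 135 + 105 = 240
log2(69) ≈ 6.1085
V = 240 * 6.1085 = 1466.04

1466.04


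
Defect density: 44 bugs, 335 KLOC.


Defect density = defects / KLOC
Defect density = 44 / 335
Defect density = 0.131 defects/KLOC

0.131 defects/KLOC


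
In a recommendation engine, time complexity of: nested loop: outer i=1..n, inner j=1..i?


Reasoning: triangle: n(n+1)/2 ~ n^2/2
Complexity: O(n^2)

O(n^2)


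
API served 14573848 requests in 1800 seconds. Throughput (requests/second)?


Formula: throughput = requests / seconds
throughput = 14573848 / 1800
throughput = 8096.58 requests/second

8096.58 requests/second


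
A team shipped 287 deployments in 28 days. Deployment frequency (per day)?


Formula: deployments per day = releases / days
= 287 / 28
= 10.25 deploys/day
(equivalently, 71.75 deploys/week)

10.25 deploys/day


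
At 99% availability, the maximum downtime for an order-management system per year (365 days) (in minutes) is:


Formula: allowed downtime = period * (100 - SLA) / 100
Period (year (365 days)) = 525600 minutes
Unavailability fraction = (100 - 99.0) / 100
Allowed downtime = 525600 * (100 - 99.0) / 100
Allowed downtime = 5256.0 minutes

5256.0 minutes


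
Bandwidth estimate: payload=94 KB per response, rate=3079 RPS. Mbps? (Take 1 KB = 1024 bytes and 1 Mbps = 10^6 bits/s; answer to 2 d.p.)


Formula: Mbps = payload_bytes * RPS * 8 / 1e6
Payload per request = 94 KB = 94 * 1024 = 96256 bytes
Total bytes/sec = 96256 * 3079 = 296372224
Total bits/sec = 296372224 * 8 = 2370977792
Mbps = 2370977792 / 1e6 = 2370.98

2370.98 Mbps


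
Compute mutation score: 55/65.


Mutation score = killed / total * 100
Mutation score = 55 / 65 * 100
Mutation score = 84.62%

84.62%


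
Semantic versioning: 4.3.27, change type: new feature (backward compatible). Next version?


Current: 4.3.27
Change category: 'new feature (backward compatible)' → minor bump
SemVer rule: minor bump → increment MINOR, reset PATCH to 0 (MAJOR unchanged)
New: 4.4.0

4.4.0


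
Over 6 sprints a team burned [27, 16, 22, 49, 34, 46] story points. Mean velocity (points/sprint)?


Formula: Avg velocity = Total points / Number of sprints
Points: [27, 16, 22, 49, 34, 46]
Sum = 27 + 16 + 22 + 49 + 34 + 46 = 194
Avg velocity = 194 / 6 = 32.33 points/sprint

32.33 points/sprint


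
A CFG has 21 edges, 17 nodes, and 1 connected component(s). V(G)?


Formula: V(G) = E - N + 2P
V(G) = 21 - 17 + 2*1
V(G) = 4 + 2
V(G) = 6

6


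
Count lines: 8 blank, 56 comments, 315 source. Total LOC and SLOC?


Total LOC = blank + comment + code
Total LOC = 8 + 56 + 315 = 379
SLOC (source only) = code = 315

Total LOC: 379, SLOC: 315


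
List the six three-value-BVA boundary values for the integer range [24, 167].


Range: [24, 167]
Boundaries: just below min, min, min+1, max-1, max, just above max
Values: [23, 24, 25, 166, 167, 168]

[23, 24, 25, 166, 167, 168]


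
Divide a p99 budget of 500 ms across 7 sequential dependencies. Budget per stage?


Formula: per_stage = total_budget / stages
per_stage = 500 / 7
per_stage = 71.43 ms

71.43 ms


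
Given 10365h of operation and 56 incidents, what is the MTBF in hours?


Formula: MTBF = Total operating time / Number of failures
MTBF = 10365 / 56
MTBF = 185.09 hours

185.09 hours


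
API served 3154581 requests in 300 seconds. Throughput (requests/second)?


Formula: throughput = requests / seconds
throughput = 3154581 / 300
throughput = 10515.27 requests/second

10515.27 requests/second


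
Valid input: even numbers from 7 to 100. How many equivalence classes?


Constraint: even integers in [7, 100]
Class 1: x < 7 — out-of-range invalid
Class 2: x in [7,100] but odd — wrong type invalid
Class 3: x in [7,100] and even — valid
Class 4: x > 100 — out-of-range invalid
Total equivalence classes: 4

4 equivalence classes


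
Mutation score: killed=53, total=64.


Mutation score = killed / total * 100
Mutation score = 53 / 64 * 100
Mutation score = 82.81%

82.81%


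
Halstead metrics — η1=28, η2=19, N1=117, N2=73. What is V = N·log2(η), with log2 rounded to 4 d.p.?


Formula: V = N * log2(η), where N = N1 + N2 and η = η1 + η2
η = 28 + 19 = 47
N = 117 + 73 = 190
log2(47) ≈ 5.5546
V = 190 * 5.5546 = 1055.37

1055.37


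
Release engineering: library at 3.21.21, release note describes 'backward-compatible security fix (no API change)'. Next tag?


Current: 3.21.21
Change category: 'backward-compatible security fix (no API change)' → patch bump
SemVer rule: patch bump → increment PATCH (MAJOR and MINOR unchanged)
New: 3.21.22

3.21.22


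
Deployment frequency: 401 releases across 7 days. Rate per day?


Formula: deployments per day = releases / days
= 401 / 7
= 57.286 deploys/day
(equivalently, 401.0 deploys/week)

57.286 deploys/day


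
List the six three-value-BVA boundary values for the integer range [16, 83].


Range: [16, 83]
Boundaries: just below min, min, min+1, max-1, max, just above max
Values: [15, 16, 17, 82, 83, 84]

[15, 16, 17, 82, 83, 84]


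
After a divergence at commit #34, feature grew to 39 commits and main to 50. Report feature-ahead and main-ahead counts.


Common ancestor: commit #34
feature commits after divergence: 39 - 34 = 5
main commits after divergence: 50 - 34 = 16
feature is 5 commits ahead of main
main is 16 commits ahead of feature

feature ahead: 5, main ahead: 16


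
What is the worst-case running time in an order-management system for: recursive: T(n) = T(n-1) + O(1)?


Reasoning: linear recursion with constant work per frame
Complexity: O(n)

O(n)


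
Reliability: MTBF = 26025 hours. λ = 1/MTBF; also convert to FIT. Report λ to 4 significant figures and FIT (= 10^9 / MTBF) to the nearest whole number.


Formula: λ = 1 / MTBF; FIT = λ × 1e9 = 1e9 / MTBF
λ = 1 / 26025 ≈ 3.842e-05 failures/hour
FIT = 1e9 / 26025 ≈ 38425 failures per 1e9 hours (nearest whole number)

λ = 3.842e-05 /h, FIT = 38425


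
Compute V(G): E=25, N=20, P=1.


Formula: V(G) = E - N + 2P
V(G) = 25 - 20 + 2*1
V(G) = 5 + 2
V(G) = 7

7


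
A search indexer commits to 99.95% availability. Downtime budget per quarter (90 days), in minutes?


Formula: allowed downtime = period * (100 - SLA) / 100
Period (quarter (90 days)) = 129600 minutes
Unavailability fraction = (100 - 99.95) / 100
Allowed downtime = 129600 * (100 - 99.95) / 100
Allowed downtime = 64.8 minutes

64.8 minutes


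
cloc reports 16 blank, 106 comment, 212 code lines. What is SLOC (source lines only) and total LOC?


Total LOC = blank + comment + code
Total LOC = 16 + 106 + 212 = 334
SLOC (source only) = code = 212

Total LOC: 334, SLOC: 212


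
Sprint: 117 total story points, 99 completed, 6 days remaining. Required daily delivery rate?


Formula: Required rate = Remaining points / Days left
Remaining = 117 - 99 = 18 points
Required rate = 18 / 6 = 3.0 points/day

3.0 points/day


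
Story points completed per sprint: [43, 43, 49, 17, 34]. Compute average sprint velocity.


Formula: Avg velocity = Total points / Number of sprints
Points: [43, 43, 49, 17, 34]
Sum = 43 + 43 + 49 + 17 + 34 = 186
Avg velocity = 186 / 5 = 37.2 points/sprint

37.2 points/sprint


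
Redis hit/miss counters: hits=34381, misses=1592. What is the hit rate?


Formula: hit rate = hits / (hits + misses) * 100
hit rate = 34381 / (34381 + 1592) * 100
hit rate = 34381 / 35973 * 100
hit rate = 95.57%

95.57%


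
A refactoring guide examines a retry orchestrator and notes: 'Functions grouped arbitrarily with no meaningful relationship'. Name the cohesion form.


Reasoning: Worst: random grouping
Type: Coincidental cohesion

Coincidental cohesion


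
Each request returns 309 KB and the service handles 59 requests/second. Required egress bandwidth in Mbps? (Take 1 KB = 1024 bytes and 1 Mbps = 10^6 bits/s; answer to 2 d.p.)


Formula: Mbps = payload_bytes * RPS * 8 / 1e6
Payload per request = 309 KB = 309 * 1024 = 316416 bytes
Total bytes/sec = 316416 * 59 = 18668544
Total bits/sec = 18668544 * 8 = 149348352
Mbps = 149348352 / 1e6 = 149.35

149.35 Mbps


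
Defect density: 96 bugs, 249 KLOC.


Defect density = defects / KLOC
Defect density = 96 / 249
Defect density = 0.386 defects/KLOC

0.386 defects/KLOC


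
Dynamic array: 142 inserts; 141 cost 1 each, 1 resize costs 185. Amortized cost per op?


Formula: Amortized cost = Total cost / Operations
Total cost = (141 * 1) + (1 * 185)
Total cost = 141 + 185 = 326
Amortized = 326 / 142 = 2.2958

2.2958


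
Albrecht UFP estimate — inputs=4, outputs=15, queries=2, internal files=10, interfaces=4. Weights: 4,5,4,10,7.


UFP = EI*4 + EO*5 + EQ*4 + ILF*10 + EIF*7
UFP = 4*4 + 15*5 + 2*4 + 10*10 + 4*7
UFP = 16 + 75 + 8 + 100 + 28
UFP = 227

227


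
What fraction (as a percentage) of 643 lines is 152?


Coverage = covered / total * 100
Coverage = 152 / 643 * 100
Coverage = 23.64%

23.64%


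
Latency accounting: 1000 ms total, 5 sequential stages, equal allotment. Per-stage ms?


Formula: per_stage = total_budget / stages
per_stage = 1000 / 5
per_stage = 200.0 ms

200.0 ms


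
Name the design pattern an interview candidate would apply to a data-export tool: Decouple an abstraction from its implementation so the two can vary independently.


This matches the Bridge pattern

Bridge


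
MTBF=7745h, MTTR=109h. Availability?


Availability = MTBF / (MTBF + MTTR)
Availability = 7745 / (7745 + 109)
Availability = 7745 / 7854
Availability = 98.6122%

98.6122%


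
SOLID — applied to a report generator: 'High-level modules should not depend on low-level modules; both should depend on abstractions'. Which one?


This describes the Dependency Inversion Principle (DIP)

Dependency Inversion Principle (DIP)


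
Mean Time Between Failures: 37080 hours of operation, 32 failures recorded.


Formula: MTBF = Total operating time / Number of failures
MTBF = 37080 / 32
MTBF = 1158.75 hours

1158.75 hours


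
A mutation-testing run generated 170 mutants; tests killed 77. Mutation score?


Mutation score = killed / total * 100
Mutation score = 77 / 170 * 100
Mutation score = 45.29%

45.29%


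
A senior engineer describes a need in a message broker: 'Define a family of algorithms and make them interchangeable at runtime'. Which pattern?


This matches the Strategy pattern

Strategy


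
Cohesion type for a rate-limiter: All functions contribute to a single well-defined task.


Reasoning: Best: single purpose
Type: Functional cohesion

Functional cohesion


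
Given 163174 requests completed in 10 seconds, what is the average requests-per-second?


Formula: throughput = requests / seconds
throughput = 163174 / 10
throughput = 16317.4 requests/second

16317.4 requests/second


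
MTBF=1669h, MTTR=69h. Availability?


Availability = MTBF / (MTBF + MTTR)
Availability = 1669 / (1669 + 69)
Availability = 1669 / 1738
Availability = 96.0299%

96.0299%


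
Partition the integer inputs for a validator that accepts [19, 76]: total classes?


Valid range: [19, 76]
Class 1: x < 19 — invalid
Class 2: 19 ≤ x ≤ 76 — valid
Class 3: x > 76 — invalid
Total equivalence classes: 3

3 equivalence classes


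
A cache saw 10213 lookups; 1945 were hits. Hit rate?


Formula: hit rate = hits / (hits + misses) * 100
hit rate = 1945 / (1945 + 8268) * 100
hit rate = 1945 / 10213 * 100
hit rate = 19.04%

19.04%


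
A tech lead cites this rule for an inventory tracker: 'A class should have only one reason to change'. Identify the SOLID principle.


This describes the Single Responsibility Principle (SRP)

Single Responsibility Principle (SRP)


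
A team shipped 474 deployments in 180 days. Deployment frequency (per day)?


Formula: deployments per day = releases / days
= 474 / 180
= 2.633 deploys/day
(equivalently, 18.43 deploys/week)

2.633 deploys/day


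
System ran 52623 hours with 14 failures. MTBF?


Formula: MTBF = Total operating time / Number of failures
MTBF = 52623 / 14
MTBF = 3758.79 hours

3758.79 hours


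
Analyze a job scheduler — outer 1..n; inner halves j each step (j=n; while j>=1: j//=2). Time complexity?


Reasoning: n times log n
Complexity: O(n log n)

O(n log n)


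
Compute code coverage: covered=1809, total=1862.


Coverage = covered / total * 100
Coverage = 1809 / 1862 * 100
Coverage = 97.15%

97.15%


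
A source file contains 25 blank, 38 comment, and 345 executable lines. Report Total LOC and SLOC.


Total LOC = blank + comment + code
Total LOC = 25 + 38 + 345 = 408
SLOC (source only) = code = 345

Total LOC: 408, SLOC: 345


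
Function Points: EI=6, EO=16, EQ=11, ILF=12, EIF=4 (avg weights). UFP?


UFP = EI*4 + EO*5 + EQ*4 + ILF*10 + EIF*7
UFP = 6*4 + 16*5 + 11*4 + 12*10 + 4*7
UFP = 24 + 80 + 44 + 120 + 28
UFP = 296

296


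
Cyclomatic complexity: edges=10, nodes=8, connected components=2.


Formula: V(G) = E - N + 2P
V(G) = 10 - 8 + 2*2
V(G) = 2 + 4
V(G) = 6

6


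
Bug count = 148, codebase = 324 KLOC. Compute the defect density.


Defect density = defects / KLOC
Defect density = 148 / 324
Defect density = 0.457 defects/KLOC

0.457 defects/KLOC


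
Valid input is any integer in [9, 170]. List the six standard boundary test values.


Range: [9, 170]
Boundaries: just below min, min, min+1, max-1, max, just above max
Values: [8, 9, 10, 169, 170, 171]

[8, 9, 10, 169, 170, 171]


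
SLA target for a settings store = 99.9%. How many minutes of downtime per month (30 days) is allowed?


Formula: allowed downtime = period * (100 - SLA) / 100
Period (month (30 days)) = 43200 minutes
Unavailability fraction = (100 - 99.9) / 100
Allowed downtime = 43200 * (100 - 99.9) / 100
Allowed downtime = 43.2 minutes

43.2 minutes


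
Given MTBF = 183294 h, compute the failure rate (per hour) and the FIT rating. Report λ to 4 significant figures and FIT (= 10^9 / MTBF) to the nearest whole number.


Formula: λ = 1 / MTBF; FIT = λ × 1e9 = 1e9 / MTBF
λ = 1 / 183294 ≈ 5.456e-06 failures/hour
FIT = 1e9 / 183294 ≈ 5456 failures per 1e9 hours (nearest whole number)

λ = 5.456e-06 /h, FIT = 5456


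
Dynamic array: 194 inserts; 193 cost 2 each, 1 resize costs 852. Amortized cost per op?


Formula: Amortized cost = Total cost / Operations
Total cost = (193 * 2) + (1 * 852)
Total cost = 386 + 852 = 1238
Amortized = 1238 / 194 = 6.3814

6.3814


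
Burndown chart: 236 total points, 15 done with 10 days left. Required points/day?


Formula: Required rate = Remaining points / Days left
Remaining = 236 - 15 = 221 points
Required rate = 221 / 10 = 22.1 points/day

22.1 points/day


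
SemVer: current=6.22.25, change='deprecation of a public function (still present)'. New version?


Current: 6.22.25
Change category: 'deprecation of a public function (still present)' → minor bump
SemVer rule: minor bump → increment MINOR, reset PATCH to 0 (MAJOR unchanged)
New: 6.23.0

6.23.0


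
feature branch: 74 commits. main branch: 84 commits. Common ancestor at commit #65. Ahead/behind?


Common ancestor: commit #65
feature commits after divergence: 74 - 65 = 9
main commits after divergence: 84 - 65 = 19
feature is 9 commits ahead of main
main is 19 commits ahead of feature

feature ahead: 9, main ahead: 19


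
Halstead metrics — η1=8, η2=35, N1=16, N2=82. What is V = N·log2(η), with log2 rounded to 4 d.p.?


Formula: V = N * log2(η), where N = N1 + N2 and η = η1 + η2
η = 8 + 35 = 43
N = 16 + 82 = 98
log2(43) ≈ 5.4263
V = 98 * 5.4263 = 531.78

531.78


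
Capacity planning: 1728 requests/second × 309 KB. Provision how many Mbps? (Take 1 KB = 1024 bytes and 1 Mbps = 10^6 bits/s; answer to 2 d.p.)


Formula: Mbps = payload_bytes * RPS * 8 / 1e6
Payload per request = 309 KB = 309 * 1024 = 316416 bytes
Total bytes/sec = 316416 * 1728 = 546766848
Total bits/sec = 546766848 * 8 = 4374134784
Mbps = 4374134784 / 1e6 = 4374.13

4374.13 Mbps


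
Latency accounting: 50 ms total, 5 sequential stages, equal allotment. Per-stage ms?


Formula: per_stage = total_budget / stages
per_stage = 50 / 5
per_stage = 10.0 ms

10.0 ms


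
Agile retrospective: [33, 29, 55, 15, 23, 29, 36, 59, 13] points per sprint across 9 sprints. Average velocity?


Formula: Avg velocity = Total points / Number of sprints
Points: [33, 29, 55, 15, 23, 29, 36, 59, 13]
Sum = 33 + 29 + 55 + 15 + 23 + 29 + 36 + 59 + 13 = 292
Avg velocity = 292 / 9 = 32.44 points/sprint

32.44 points/sprint


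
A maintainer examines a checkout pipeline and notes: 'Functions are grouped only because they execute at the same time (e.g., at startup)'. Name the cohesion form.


Reasoning: Related by timing only
Type: Temporal cohesion

Temporal cohesion


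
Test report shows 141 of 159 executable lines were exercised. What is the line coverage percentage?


Coverage = covered / total * 100
Coverage = 141 / 159 * 100
Coverage = 88.68%

88.68%


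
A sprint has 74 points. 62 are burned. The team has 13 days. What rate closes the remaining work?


Formula: Required rate = Remaining points / Days left
Remaining = 74 - 62 = 12 points
Required rate = 12 / 13 = 0.92 points/day

0.92 points/day


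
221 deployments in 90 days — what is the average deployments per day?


Formula: deployments per day = releases / days
= 221 / 90
= 2.456 deploys/day
(equivalently, 17.19 deploys/week)

2.456 deploys/day


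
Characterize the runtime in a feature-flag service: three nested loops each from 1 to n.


Reasoning: three levels of nesting over n
Complexity: O(n^3)

O(n^3)


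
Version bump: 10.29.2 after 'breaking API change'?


Current: 10.29.2
Change category: 'breaking API change' → major bump
SemVer rule: major bump → increment MAJOR, reset MINOR and PATCH to 0
New: 11.0.0

11.0.0


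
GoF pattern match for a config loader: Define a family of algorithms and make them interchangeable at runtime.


This matches the Strategy pattern

Strategy


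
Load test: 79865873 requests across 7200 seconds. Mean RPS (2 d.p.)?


Formula: throughput = requests / seconds
throughput = 79865873 / 7200
throughput = 11092.48 requests/second

11092.48 requests/second


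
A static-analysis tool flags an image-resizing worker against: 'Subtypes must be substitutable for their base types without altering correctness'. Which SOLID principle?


This describes the Liskov Substitution Principle (LSP)

Liskov Substitution Principle (LSP)


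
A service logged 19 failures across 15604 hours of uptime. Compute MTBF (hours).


Formula: MTBF = Total operating time / Number of failures
MTBF = 15604 / 19
MTBF = 821.26 hours

821.26 hours


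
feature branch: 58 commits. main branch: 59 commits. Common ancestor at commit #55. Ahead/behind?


Common ancestor: commit #55
feature commits after divergence: 58 - 55 = 3
main commits after divergence: 59 - 55 = 4
feature is 3 commits ahead of main
main is 4 commits ahead of feature

feature ahead: 3, main ahead: 4


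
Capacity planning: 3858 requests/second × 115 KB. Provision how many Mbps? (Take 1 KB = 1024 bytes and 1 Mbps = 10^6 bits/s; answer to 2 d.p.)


Formula: Mbps = payload_bytes * RPS * 8 / 1e6
Payload per request = 115 KB = 115 * 1024 = 117760 bytes
Total bytes/sec = 117760 * 3858 = 454318080
Total bits/sec = 454318080 * 8 = 3634544640
Mbps = 3634544640 / 1e6 = 3634.54

3634.54 Mbps


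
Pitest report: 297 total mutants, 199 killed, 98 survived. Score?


Mutation score = killed / total * 100
Mutation score = 199 / 297 * 100
Mutation score = 67.0%

67.0%


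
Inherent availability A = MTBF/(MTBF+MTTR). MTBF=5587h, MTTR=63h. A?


Availability = MTBF / (MTBF + MTTR)
Availability = 5587 / (5587 + 63)
Availability = 5587 / 5650
Availability = 98.885%

98.885%


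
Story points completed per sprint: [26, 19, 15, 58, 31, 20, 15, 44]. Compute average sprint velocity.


Formula: Avg velocity = Total points / Number of sprints
Points: [26, 19, 15, 58, 31, 20, 15, 44]
Sum = 26 + 19 + 15 + 58 + 31 + 20 + 15 + 44 = 228
Avg velocity = 228 / 8 = 28.5 points/sprint

28.5 points/sprint


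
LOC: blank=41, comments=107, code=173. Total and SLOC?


Total LOC = blank + comment + code
Total LOC = 41 + 107 + 173 = 321
SLOC (source only) = code = 173

Total LOC: 321, SLOC: 173


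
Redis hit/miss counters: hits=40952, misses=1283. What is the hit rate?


Formula: hit rate = hits / (hits + misses) * 100
hit rate = 40952 / (40952 + 1283) * 100
hit rate = 40952 / 42235 * 100
hit rate = 96.96%

96.96%


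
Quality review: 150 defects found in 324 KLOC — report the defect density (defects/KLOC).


Defect density = defects / KLOC
Defect density = 150 / 324
Defect density = 0.463 defects/KLOC

0.463 defects/KLOC


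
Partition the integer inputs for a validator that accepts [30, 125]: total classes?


Valid range: [30, 125]
Class 1: x < 30 — invalid
Class 2: 30 ≤ x ≤ 125 — valid
Class 3: x > 125 — invalid
Total equivalence classes: 3

3 equivalence classes


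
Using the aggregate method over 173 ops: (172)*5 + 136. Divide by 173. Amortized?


Formula: Amortized cost = Total cost / Operations
Total cost = (172 * 5) + (1 * 136)
Total cost = 860 + 136 = 996
Amortized = 996 / 173 = 5.7572

5.7572


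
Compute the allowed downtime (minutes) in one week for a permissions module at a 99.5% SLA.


Formula: allowed downtime = period * (100 - SLA) / 100
Period (week) = 10080 minutes
Unavailability fraction = (100 - 99.5) / 100
Allowed downtime = 10080 * (100 - 99.5) / 100
Allowed downtime = 50.4 minutes

50.4 minutes


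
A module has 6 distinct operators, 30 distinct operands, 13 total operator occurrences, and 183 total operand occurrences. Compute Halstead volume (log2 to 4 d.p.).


Formula: V = N * log2(η), where N = N1 + N2 and η = η1 + η2
η = 6 + 30 = 36
N = 13 + 183 = 196
log2(36) ≈ 5.1699
V = 196 * 5.1699 = 1013.30

1013.30


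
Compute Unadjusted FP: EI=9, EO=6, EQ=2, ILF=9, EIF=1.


UFP = EI*4 + EO*5 + EQ*4 + ILF*10 + EIF*7
UFP = 9*4 + 6*5 + 2*4 + 9*10 + 1*7
UFP = 36 + 30 + 8 + 90 + 7
UFP = 171

171


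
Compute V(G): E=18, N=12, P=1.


Formula: V(G) = E - N + 2P
V(G) = 18 - 12 + 2*1
V(G) = 6 + 2
V(G) = 8

8


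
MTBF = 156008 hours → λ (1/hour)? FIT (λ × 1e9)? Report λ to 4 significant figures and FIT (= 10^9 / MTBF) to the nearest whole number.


Formula: λ = 1 / MTBF; FIT = λ × 1e9 = 1e9 / MTBF
λ = 1 / 156008 ≈ 6.410e-06 failures/hour
FIT = 1e9 / 156008 ≈ 6410 failures per 1e9 hours (nearest whole number)

λ = 6.410e-06 /h, FIT = 6410
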